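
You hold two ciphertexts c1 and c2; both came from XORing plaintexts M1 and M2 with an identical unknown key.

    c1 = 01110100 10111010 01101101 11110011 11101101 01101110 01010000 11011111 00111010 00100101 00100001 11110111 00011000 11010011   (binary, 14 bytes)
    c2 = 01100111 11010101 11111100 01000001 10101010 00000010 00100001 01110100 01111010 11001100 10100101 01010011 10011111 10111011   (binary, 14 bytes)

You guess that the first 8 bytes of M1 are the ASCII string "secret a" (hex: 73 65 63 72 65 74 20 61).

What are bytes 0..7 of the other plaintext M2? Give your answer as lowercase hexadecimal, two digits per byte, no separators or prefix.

600af2c0221851ca

First, c1 ⊕ c2 = (M1 ⊕ K) ⊕ (M2 ⊕ K) = M1 ⊕ M2, so the key drops out. Then M2 = (M1 ⊕ M2) ⊕ M1 over the first 8 bytes.
byte 0: (74 ^ 67) ^ 73 = 13 ^ 73 = 60
byte 1: (ba ^ d5) ^ 65 = 6f ^ 65 = 0a
byte 2: (6d ^ fc) ^ 63 = 91 ^ 63 = f2
byte 3: (f3 ^ 41) ^ 72 = b2 ^ 72 = c0
byte 4: (ed ^ aa) ^ 65 = 47 ^ 65 = 22
byte 5: (6e ^ 02) ^ 74 = 6c ^ 74 = 18
byte 6: (50 ^ 21) ^ 20 = 71 ^ 20 = 51
byte 7: (df ^ 74) ^ 61 = ab ^ 61 = ca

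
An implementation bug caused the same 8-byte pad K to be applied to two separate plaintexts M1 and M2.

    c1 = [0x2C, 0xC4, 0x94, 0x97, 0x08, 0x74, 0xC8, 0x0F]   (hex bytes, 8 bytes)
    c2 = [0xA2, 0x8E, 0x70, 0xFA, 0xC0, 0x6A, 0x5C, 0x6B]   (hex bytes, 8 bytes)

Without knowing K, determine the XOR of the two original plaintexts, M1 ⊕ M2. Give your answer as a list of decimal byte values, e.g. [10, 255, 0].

[142, 74, 228, 109, 200, 30, 148, 100]

c1 ⊕ c2 = (M1 ⊕ K) ⊕ (M2 ⊕ K) = M1 ⊕ M2 — the shared key cancels under XOR.
 44 ^ 162 = 142
196 ^ 142 =  74
148 ^ 112 = 228
151 ^ 250 = 109
  8 ^ 192 = 200
116 ^ 106 =  30
200 ^  92 = 148
 15 ^ 107 = 100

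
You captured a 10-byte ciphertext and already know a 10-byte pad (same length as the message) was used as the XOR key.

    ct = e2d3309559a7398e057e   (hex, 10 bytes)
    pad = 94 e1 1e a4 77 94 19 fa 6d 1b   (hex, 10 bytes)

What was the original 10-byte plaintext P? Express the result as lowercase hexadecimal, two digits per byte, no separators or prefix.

XOR is its own inverse, so applying the key byte-wise gives the result directly.
byte 0: 11100010 XOR 10010100 = 01110110
byte 1: 11010011 XOR 11100001 = 00110010
byte 2: 00110000 XOR 00011110 = 00101110
byte 3: 10010101 XOR 10100100 = 00110001
byte 4: 01011001 XOR 01110111 = 00101110
byte 5: 10100111 XOR 10010100 = 00110011
byte 6: 00111001 XOR 00011001 = 00100000
byte 7: 10001110 XOR 11111010 = 01110100
byte 8: 00000101 XOR 01101101 = 01101000
byte 9: 01111110 XOR 00011011 = 01100101

76322e312e3320746865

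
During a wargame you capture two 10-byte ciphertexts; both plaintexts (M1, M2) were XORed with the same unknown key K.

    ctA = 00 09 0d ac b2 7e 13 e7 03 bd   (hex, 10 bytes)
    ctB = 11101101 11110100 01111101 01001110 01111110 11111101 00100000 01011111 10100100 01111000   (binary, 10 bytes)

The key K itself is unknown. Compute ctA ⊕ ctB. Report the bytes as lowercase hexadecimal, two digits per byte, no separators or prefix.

edfd70e2cc8333b8a7c5

ctA ⊕ ctB = (M1 ⊕ K) ⊕ (M2 ⊕ K) = M1 ⊕ M2 — the shared key cancels under XOR.
  0 XOR 237 = 237
  9 XOR 244 = 253
 13 XOR 125 = 112
172 XOR  78 = 226
178 XOR 126 = 204
126 XOR 253 = 131
 19 XOR  32 =  51
231 XOR  95 = 184
  3 XOR 164 = 167
189 XOR 120 = 197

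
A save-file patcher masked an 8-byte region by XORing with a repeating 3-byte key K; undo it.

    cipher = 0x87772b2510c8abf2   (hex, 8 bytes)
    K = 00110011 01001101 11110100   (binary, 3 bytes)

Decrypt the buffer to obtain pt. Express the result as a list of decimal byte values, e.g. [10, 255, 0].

The 3-byte key repeats, so the effective keystream is 33 4d f4 33 4d f4 33 4d.
byte 0: 10000111 ⊕ 00110011 = 10110100
byte 1: 01110111 ⊕ 01001101 = 00111010
byte 2: 00101011 ⊕ 11110100 = 11011111
byte 3: 00100101 ⊕ 00110011 = 00010110
byte 4: 00010000 ⊕ 01001101 = 01011101
byte 5: 11001000 ⊕ 11110100 = 00111100
byte 6: 10101011 ⊕ 00110011 = 10011000
byte 7: 11110010 ⊕ 01001101 = 10111111

[180, 58, 223, 22, 93, 60, 152, 191]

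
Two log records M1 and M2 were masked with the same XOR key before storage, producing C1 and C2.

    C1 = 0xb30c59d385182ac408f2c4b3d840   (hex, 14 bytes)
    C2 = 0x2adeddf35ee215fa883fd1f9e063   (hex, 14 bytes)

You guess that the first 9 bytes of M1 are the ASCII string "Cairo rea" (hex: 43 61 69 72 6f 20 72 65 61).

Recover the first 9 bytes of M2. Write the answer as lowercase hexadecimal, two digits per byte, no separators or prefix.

First, C1 ⊕ C2 = (M1 ⊕ K) ⊕ (M2 ⊕ K) = M1 ⊕ M2, so the key drops out. Then M2 = (M1 ⊕ M2) ⊕ M1 over the first 9 bytes.
byte 0: (b3 XOR 2a) XOR 43 = 99 XOR 43 = da
byte 1: (0c XOR de) XOR 61 = d2 XOR 61 = b3
byte 2: (59 XOR dd) XOR 69 = 84 XOR 69 = ed
byte 3: (d3 XOR f3) XOR 72 = 20 XOR 72 = 52
byte 4: (85 XOR 5e) XOR 6f = db XOR 6f = b4
byte 5: (18 XOR e2) XOR 20 = fa XOR 20 = da
byte 6: (2a XOR 15) XOR 72 = 3f XOR 72 = 4d
byte 7: (c4 XOR fa) XOR 65 = 3e XOR 65 = 5b
byte 8: (08 XOR 88) XOR 61 = 80 XOR 61 = e1

dab3ed52b4da4d5be1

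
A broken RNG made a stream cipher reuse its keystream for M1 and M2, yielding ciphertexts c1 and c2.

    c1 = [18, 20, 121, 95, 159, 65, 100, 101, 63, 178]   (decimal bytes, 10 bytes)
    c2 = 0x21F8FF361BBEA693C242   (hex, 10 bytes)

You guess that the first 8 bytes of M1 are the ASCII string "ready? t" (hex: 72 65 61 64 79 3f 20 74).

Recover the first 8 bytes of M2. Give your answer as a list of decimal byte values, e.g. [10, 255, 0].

[65, 137, 231, 13, 253, 192, 226, 130]

First, c1 ⊕ c2 = (M1 ⊕ K) ⊕ (M2 ⊕ K) = M1 ⊕ M2, so the key drops out. Then M2 = (M1 ⊕ M2) ⊕ M1 over the first 8 bytes.
byte 0: (12 xor 21) xor 72 = 33 xor 72 = 41
byte 1: (14 xor f8) xor 65 = ec xor 65 = 89
byte 2: (79 xor ff) xor 61 = 86 xor 61 = e7
byte 3: (5f xor 36) xor 64 = 69 xor 64 = 0d
byte 4: (9f xor 1b) xor 79 = 84 xor 79 = fd
byte 5: (41 xor be) xor 3f = ff xor 3f = c0
byte 6: (64 xor a6) xor 20 = c2 xor 20 = e2
byte 7: (65 xor 93) xor 74 = f6 xor 74 = 82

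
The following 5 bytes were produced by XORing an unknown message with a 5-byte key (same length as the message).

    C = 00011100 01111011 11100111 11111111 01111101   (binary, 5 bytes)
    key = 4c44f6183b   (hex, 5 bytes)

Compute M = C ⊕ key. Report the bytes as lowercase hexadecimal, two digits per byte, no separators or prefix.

503f11e746

XOR is its own inverse, so applying the key byte-wise gives the result directly.
 28 ^  76 =  80
123 ^  68 =  63
231 ^ 246 =  17
255 ^  24 = 231
125 ^  59 =  70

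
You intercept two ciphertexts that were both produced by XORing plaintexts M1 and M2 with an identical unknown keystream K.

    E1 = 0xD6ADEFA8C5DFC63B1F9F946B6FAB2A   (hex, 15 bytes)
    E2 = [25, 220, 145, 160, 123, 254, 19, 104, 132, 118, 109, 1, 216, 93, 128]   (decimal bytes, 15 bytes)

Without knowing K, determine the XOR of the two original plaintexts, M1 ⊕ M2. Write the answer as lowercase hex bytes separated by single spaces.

cf 71 7e 08 be 21 d5 53 9b e9 f9 6a b7 f6 aa

E1 ⊕ E2 = (M1 ⊕ K) ⊕ (M2 ⊕ K) = M1 ⊕ M2 — the shared key cancels under XOR.
byte 0: 11010110 ⊕ 00011001 = 11001111
byte 1: 10101101 ⊕ 11011100 = 01110001
byte 2: 11101111 ⊕ 10010001 = 01111110
byte 3: 10101000 ⊕ 10100000 = 00001000
byte 4: 11000101 ⊕ 01111011 = 10111110
byte 5: 11011111 ⊕ 11111110 = 00100001
byte 6: 11000110 ⊕ 00010011 = 11010101
byte 7: 00111011 ⊕ 01101000 = 01010011
byte 8: 00011111 ⊕ 10000100 = 10011011
byte 9: 10011111 ⊕ 01110110 = 11101001
byte 10: 10010100 ⊕ 01101101 = 11111001
byte 11: 01101011 ⊕ 00000001 = 01101010
byte 12: 01101111 ⊕ 11011000 = 10110111
byte 13: 10101011 ⊕ 01011101 = 11110110
byte 14: 00101010 ⊕ 10000000 = 10101010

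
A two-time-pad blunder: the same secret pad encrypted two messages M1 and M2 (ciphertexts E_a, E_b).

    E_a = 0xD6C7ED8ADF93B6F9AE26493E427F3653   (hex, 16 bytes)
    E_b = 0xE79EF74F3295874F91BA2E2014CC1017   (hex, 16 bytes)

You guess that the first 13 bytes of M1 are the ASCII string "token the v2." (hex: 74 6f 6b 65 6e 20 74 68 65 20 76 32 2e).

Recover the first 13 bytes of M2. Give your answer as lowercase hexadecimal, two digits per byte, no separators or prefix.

First, E_a ⊕ E_b = (M1 ⊕ K) ⊕ (M2 ⊕ K) = M1 ⊕ M2, so the key drops out. Then M2 = (M1 ⊕ M2) ⊕ M1 over the first 13 bytes.
byte 0: (d6 ⊕ e7) ⊕ 74 = 31 ⊕ 74 = 45
byte 1: (c7 ⊕ 9e) ⊕ 6f = 59 ⊕ 6f = 36
byte 2: (ed ⊕ f7) ⊕ 6b = 1a ⊕ 6b = 71
byte 3: (8a ⊕ 4f) ⊕ 65 = c5 ⊕ 65 = a0
byte 4: (df ⊕ 32) ⊕ 6e = ed ⊕ 6e = 83
byte 5: (93 ⊕ 95) ⊕ 20 = 06 ⊕ 20 = 26
byte 6: (b6 ⊕ 87) ⊕ 74 = 31 ⊕ 74 = 45
byte 7: (f9 ⊕ 4f) ⊕ 68 = b6 ⊕ 68 = de
byte 8: (ae ⊕ 91) ⊕ 65 = 3f ⊕ 65 = 5a
byte 9: (26 ⊕ ba) ⊕ 20 = 9c ⊕ 20 = bc
byte 10: (49 ⊕ 2e) ⊕ 76 = 67 ⊕ 76 = 11
byte 11: (3e ⊕ 20) ⊕ 32 = 1e ⊕ 32 = 2c
byte 12: (42 ⊕ 14) ⊕ 2e = 56 ⊕ 2e = 78

453671a0832645de5abc112c78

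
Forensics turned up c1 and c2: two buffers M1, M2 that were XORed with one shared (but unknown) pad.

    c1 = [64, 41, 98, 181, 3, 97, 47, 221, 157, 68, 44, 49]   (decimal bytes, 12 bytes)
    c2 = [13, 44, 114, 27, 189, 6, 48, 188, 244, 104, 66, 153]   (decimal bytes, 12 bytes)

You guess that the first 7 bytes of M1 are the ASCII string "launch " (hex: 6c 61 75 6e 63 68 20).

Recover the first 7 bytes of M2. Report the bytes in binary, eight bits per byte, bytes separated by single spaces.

00100001 01100100 01100101 11000000 11011101 00001111 00111111

First, c1 ⊕ c2 = (M1 ⊕ K) ⊕ (M2 ⊕ K) = M1 ⊕ M2, so the key drops out. Then M2 = (M1 ⊕ M2) ⊕ M1 over the first 7 bytes.
byte 0: (40 XOR 0d) XOR 6c = 4d XOR 6c = 21
byte 1: (29 XOR 2c) XOR 61 = 05 XOR 61 = 64
byte 2: (62 XOR 72) XOR 75 = 10 XOR 75 = 65
byte 3: (b5 XOR 1b) XOR 6e = ae XOR 6e = c0
byte 4: (03 XOR bd) XOR 63 = be XOR 63 = dd
byte 5: (61 XOR 06) XOR 68 = 67 XOR 68 = 0f
byte 6: (2f XOR 30) XOR 20 = 1f XOR 20 = 3f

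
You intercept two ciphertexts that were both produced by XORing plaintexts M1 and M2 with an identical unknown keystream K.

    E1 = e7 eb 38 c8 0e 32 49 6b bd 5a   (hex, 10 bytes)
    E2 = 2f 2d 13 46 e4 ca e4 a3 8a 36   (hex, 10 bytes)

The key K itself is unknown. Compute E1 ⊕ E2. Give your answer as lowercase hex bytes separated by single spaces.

E1 ⊕ E2 = (M1 ⊕ K) ⊕ (M2 ⊕ K) = M1 ⊕ M2 — the shared key cancels under XOR.
11100111 ^ 00101111 = 11001000
11101011 ^ 00101101 = 11000110
00111000 ^ 00010011 = 00101011
11001000 ^ 01000110 = 10001110
00001110 ^ 11100100 = 11101010
00110010 ^ 11001010 = 11111000
01001001 ^ 11100100 = 10101101
01101011 ^ 10100011 = 11001000
10111101 ^ 10001010 = 00110111
01011010 ^ 00110110 = 01101100

c8 c6 2b 8e ea f8 ad c8 37 6c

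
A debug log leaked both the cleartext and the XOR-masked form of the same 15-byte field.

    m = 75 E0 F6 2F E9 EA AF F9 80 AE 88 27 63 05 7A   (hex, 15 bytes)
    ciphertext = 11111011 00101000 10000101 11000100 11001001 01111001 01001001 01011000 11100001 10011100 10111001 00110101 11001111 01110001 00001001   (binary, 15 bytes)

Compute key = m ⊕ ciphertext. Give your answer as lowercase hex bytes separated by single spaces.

8e c8 73 eb 20 93 e6 a1 61 32 31 12 ac 74 73

Since ciphertext = m ⊕ key, XORing both sides with m gives key = m ⊕ ciphertext.
75 XOR fb = 8e
e0 XOR 28 = c8
f6 XOR 85 = 73
2f XOR c4 = eb
e9 XOR c9 = 20
ea XOR 79 = 93
af XOR 49 = e6
f9 XOR 58 = a1
80 XOR e1 = 61
ae XOR 9c = 32
88 XOR b9 = 31
27 XOR 35 = 12
63 XOR cf = ac
05 XOR 71 = 74
7a XOR 09 = 73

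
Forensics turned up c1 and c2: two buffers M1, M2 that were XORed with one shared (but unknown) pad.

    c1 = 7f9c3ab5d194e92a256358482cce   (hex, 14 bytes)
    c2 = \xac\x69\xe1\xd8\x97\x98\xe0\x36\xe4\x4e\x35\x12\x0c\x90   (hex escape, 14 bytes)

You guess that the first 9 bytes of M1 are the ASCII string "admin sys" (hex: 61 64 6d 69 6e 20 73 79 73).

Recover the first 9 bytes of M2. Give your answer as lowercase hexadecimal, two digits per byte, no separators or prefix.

First, c1 ⊕ c2 = (M1 ⊕ K) ⊕ (M2 ⊕ K) = M1 ⊕ M2, so the key drops out. Then M2 = (M1 ⊕ M2) ⊕ M1 over the first 9 bytes.
byte 0: (7f XOR ac) XOR 61 = d3 XOR 61 = b2
byte 1: (9c XOR 69) XOR 64 = f5 XOR 64 = 91
byte 2: (3a XOR e1) XOR 6d = db XOR 6d = b6
byte 3: (b5 XOR d8) XOR 69 = 6d XOR 69 = 04
byte 4: (d1 XOR 97) XOR 6e = 46 XOR 6e = 28
byte 5: (94 XOR 98) XOR 20 = 0c XOR 20 = 2c
byte 6: (e9 XOR e0) XOR 73 = 09 XOR 73 = 7a
byte 7: (2a XOR 36) XOR 79 = 1c XOR 79 = 65
byte 8: (25 XOR e4) XOR 73 = c1 XOR 73 = b2

b291b604282c7a65b2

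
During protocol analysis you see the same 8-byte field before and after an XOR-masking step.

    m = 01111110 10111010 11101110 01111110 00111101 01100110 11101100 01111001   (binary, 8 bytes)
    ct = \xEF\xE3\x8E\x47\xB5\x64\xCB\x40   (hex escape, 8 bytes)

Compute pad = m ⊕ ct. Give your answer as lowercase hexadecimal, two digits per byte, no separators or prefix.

Since ct = m ⊕ pad, XORing both sides with m gives pad = m ⊕ ct.
byte 0: 126 XOR 239 = 145
byte 1: 186 XOR 227 =  89
byte 2: 238 XOR 142 =  96
byte 3: 126 XOR  71 =  57
byte 4:  61 XOR 181 = 136
byte 5: 102 XOR 100 =   2
byte 6: 236 XOR 203 =  39
byte 7: 121 XOR  64 =  57

9159603988022739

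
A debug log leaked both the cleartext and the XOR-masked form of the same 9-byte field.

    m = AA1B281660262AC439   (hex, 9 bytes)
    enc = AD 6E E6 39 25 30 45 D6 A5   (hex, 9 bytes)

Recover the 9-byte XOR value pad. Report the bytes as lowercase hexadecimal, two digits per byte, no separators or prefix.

0775ce2f45166f129c

Since enc = m ⊕ pad, XORing both sides with m gives pad = m ⊕ enc.
aa ⊕ ad = 07
1b ⊕ 6e = 75
28 ⊕ e6 = ce
16 ⊕ 39 = 2f
60 ⊕ 25 = 45
26 ⊕ 30 = 16
2a ⊕ 45 = 6f
c4 ⊕ d6 = 12
39 ⊕ a5 = 9c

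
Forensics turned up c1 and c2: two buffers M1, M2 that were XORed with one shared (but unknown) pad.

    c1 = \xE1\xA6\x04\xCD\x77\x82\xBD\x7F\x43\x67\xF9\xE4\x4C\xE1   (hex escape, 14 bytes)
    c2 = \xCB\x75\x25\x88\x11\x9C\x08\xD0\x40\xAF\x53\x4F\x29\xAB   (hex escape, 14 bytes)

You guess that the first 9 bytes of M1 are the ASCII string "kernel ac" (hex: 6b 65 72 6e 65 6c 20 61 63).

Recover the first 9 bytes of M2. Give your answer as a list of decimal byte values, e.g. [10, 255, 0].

First, c1 ⊕ c2 = (M1 ⊕ K) ⊕ (M2 ⊕ K) = M1 ⊕ M2, so the key drops out. Then M2 = (M1 ⊕ M2) ⊕ M1 over the first 9 bytes.
byte 0: (e1 XOR cb) XOR 6b = 2a XOR 6b = 41
byte 1: (a6 XOR 75) XOR 65 = d3 XOR 65 = b6
byte 2: (04 XOR 25) XOR 72 = 21 XOR 72 = 53
byte 3: (cd XOR 88) XOR 6e = 45 XOR 6e = 2b
byte 4: (77 XOR 11) XOR 65 = 66 XOR 65 = 03
byte 5: (82 XOR 9c) XOR 6c = 1e XOR 6c = 72
byte 6: (bd XOR 08) XOR 20 = b5 XOR 20 = 95
byte 7: (7f XOR d0) XOR 61 = af XOR 61 = ce
byte 8: (43 XOR 40) XOR 63 = 03 XOR 63 = 60

[65, 182, 83, 43, 3, 114, 149, 206, 96]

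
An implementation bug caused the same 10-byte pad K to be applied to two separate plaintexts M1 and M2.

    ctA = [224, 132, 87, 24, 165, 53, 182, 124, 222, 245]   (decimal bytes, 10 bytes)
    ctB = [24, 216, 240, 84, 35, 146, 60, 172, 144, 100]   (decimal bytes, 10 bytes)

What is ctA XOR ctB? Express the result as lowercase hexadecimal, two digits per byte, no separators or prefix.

ctA ⊕ ctB = (M1 ⊕ K) ⊕ (M2 ⊕ K) = M1 ⊕ M2 — the shared key cancels under XOR.
byte 0: 224 ⊕  24 = 248
byte 1: 132 ⊕ 216 =  92
byte 2:  87 ⊕ 240 = 167
byte 3:  24 ⊕  84 =  76
byte 4: 165 ⊕  35 = 134
byte 5:  53 ⊕ 146 = 167
byte 6: 182 ⊕  60 = 138
byte 7: 124 ⊕ 172 = 208
byte 8: 222 ⊕ 144 =  78
byte 9: 245 ⊕ 100 = 145

f85ca74c86a78ad04e91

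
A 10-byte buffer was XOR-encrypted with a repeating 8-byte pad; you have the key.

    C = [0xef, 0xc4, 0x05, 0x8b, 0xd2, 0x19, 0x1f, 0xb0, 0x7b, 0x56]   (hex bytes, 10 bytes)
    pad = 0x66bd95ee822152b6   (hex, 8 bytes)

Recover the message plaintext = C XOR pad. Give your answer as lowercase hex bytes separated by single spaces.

The 8-byte key repeats, so the effective keystream is 66 bd 95 ee 82 21 52 b6 66 bd.
byte 0: ef xor 66 = 89
byte 1: c4 xor bd = 79
byte 2: 05 xor 95 = 90
byte 3: 8b xor ee = 65
byte 4: d2 xor 82 = 50
byte 5: 19 xor 21 = 38
byte 6: 1f xor 52 = 4d
byte 7: b0 xor b6 = 06
byte 8: 7b xor 66 = 1d
byte 9: 56 xor bd = eb

89 79 90 65 50 38 4d 06 1d eb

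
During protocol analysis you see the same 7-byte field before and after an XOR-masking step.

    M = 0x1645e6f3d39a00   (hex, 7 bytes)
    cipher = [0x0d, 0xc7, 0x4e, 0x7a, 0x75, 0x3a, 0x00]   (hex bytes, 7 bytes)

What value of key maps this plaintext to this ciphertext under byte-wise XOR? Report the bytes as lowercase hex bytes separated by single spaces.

1b 82 a8 89 a6 a0 00

Since cipher = M ⊕ key, XORing both sides with M gives key = M ⊕ cipher.
16 ⊕ 0d = 1b
45 ⊕ c7 = 82
e6 ⊕ 4e = a8
f3 ⊕ 7a = 89
d3 ⊕ 75 = a6
9a ⊕ 3a = a0
00 ⊕ 00 = 00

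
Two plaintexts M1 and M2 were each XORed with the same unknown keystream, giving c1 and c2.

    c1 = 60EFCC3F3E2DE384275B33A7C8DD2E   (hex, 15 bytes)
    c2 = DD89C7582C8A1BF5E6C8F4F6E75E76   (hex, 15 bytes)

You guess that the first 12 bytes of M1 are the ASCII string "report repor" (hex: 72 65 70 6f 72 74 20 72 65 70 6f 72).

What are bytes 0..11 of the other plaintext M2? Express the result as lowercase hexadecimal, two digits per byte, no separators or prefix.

First, c1 ⊕ c2 = (M1 ⊕ K) ⊕ (M2 ⊕ K) = M1 ⊕ M2, so the key drops out. Then M2 = (M1 ⊕ M2) ⊕ M1 over the first 12 bytes.
byte 0: (60 XOR dd) XOR 72 = bd XOR 72 = cf
byte 1: (ef XOR 89) XOR 65 = 66 XOR 65 = 03
byte 2: (cc XOR c7) XOR 70 = 0b XOR 70 = 7b
byte 3: (3f XOR 58) XOR 6f = 67 XOR 6f = 08
byte 4: (3e XOR 2c) XOR 72 = 12 XOR 72 = 60
byte 5: (2d XOR 8a) XOR 74 = a7 XOR 74 = d3
byte 6: (e3 XOR 1b) XOR 20 = f8 XOR 20 = d8
byte 7: (84 XOR f5) XOR 72 = 71 XOR 72 = 03
byte 8: (27 XOR e6) XOR 65 = c1 XOR 65 = a4
byte 9: (5b XOR c8) XOR 70 = 93 XOR 70 = e3
byte 10: (33 XOR f4) XOR 6f = c7 XOR 6f = a8
byte 11: (a7 XOR f6) XOR 72 = 51 XOR 72 = 23

cf037b0860d3d803a4e3a823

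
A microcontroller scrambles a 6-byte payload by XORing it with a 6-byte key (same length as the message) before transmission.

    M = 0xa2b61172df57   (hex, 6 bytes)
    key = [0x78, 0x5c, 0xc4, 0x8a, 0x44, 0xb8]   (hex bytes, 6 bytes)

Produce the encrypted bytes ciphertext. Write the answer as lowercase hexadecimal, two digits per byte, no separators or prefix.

byte 0: 10100010 XOR 01111000 = 11011010
byte 1: 10110110 XOR 01011100 = 11101010
byte 2: 00010001 XOR 11000100 = 11010101
byte 3: 01110010 XOR 10001010 = 11111000
byte 4: 11011111 XOR 01000100 = 10011011
byte 5: 01010111 XOR 10111000 = 11101111

daead5f89bef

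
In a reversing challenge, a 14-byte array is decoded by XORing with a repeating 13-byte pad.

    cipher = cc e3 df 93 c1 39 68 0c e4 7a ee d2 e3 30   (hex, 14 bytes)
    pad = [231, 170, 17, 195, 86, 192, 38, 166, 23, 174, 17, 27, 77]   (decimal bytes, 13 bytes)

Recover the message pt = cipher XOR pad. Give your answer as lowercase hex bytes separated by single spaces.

The 13-byte key repeats, so the effective keystream is e7 aa 11 c3 56 c0 26 a6 17 ae 11 1b 4d e7.
byte 0: cc ^ e7 = 2b
byte 1: e3 ^ aa = 49
byte 2: df ^ 11 = ce
byte 3: 93 ^ c3 = 50
byte 4: c1 ^ 56 = 97
byte 5: 39 ^ c0 = f9
byte 6: 68 ^ 26 = 4e
byte 7: 0c ^ a6 = aa
byte 8: e4 ^ 17 = f3
byte 9: 7a ^ ae = d4
byte 10: ee ^ 11 = ff
byte 11: d2 ^ 1b = c9
byte 12: e3 ^ 4d = ae
byte 13: 30 ^ e7 = d7

2b 49 ce 50 97 f9 4e aa f3 d4 ff c9 ae d7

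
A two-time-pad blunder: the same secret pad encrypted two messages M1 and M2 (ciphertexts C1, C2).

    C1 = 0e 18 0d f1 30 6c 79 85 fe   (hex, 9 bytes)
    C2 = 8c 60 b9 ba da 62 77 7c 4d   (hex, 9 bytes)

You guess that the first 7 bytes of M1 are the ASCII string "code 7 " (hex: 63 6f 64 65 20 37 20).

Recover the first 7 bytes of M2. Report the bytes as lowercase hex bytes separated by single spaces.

First, C1 ⊕ C2 = (M1 ⊕ K) ⊕ (M2 ⊕ K) = M1 ⊕ M2, so the key drops out. Then M2 = (M1 ⊕ M2) ⊕ M1 over the first 7 bytes.
byte 0: (0e XOR 8c) XOR 63 = 82 XOR 63 = e1
byte 1: (18 XOR 60) XOR 6f = 78 XOR 6f = 17
byte 2: (0d XOR b9) XOR 64 = b4 XOR 64 = d0
byte 3: (f1 XOR ba) XOR 65 = 4b XOR 65 = 2e
byte 4: (30 XOR da) XOR 20 = ea XOR 20 = ca
byte 5: (6c XOR 62) XOR 37 = 0e XOR 37 = 39
byte 6: (79 XOR 77) XOR 20 = 0e XOR 20 = 2e

e1 17 d0 2e ca 39 2e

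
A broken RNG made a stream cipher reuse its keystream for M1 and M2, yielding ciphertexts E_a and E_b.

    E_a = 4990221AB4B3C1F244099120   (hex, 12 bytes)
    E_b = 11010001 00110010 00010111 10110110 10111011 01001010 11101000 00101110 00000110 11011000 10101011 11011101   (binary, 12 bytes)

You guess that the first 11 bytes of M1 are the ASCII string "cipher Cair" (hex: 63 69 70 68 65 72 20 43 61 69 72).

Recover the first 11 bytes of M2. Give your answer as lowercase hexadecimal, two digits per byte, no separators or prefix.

First, E_a ⊕ E_b = (M1 ⊕ K) ⊕ (M2 ⊕ K) = M1 ⊕ M2, so the key drops out. Then M2 = (M1 ⊕ M2) ⊕ M1 over the first 11 bytes.
byte 0: (49 ⊕ d1) ⊕ 63 = 98 ⊕ 63 = fb
byte 1: (90 ⊕ 32) ⊕ 69 = a2 ⊕ 69 = cb
byte 2: (22 ⊕ 17) ⊕ 70 = 35 ⊕ 70 = 45
byte 3: (1a ⊕ b6) ⊕ 68 = ac ⊕ 68 = c4
byte 4: (b4 ⊕ bb) ⊕ 65 = 0f ⊕ 65 = 6a
byte 5: (b3 ⊕ 4a) ⊕ 72 = f9 ⊕ 72 = 8b
byte 6: (c1 ⊕ e8) ⊕ 20 = 29 ⊕ 20 = 09
byte 7: (f2 ⊕ 2e) ⊕ 43 = dc ⊕ 43 = 9f
byte 8: (44 ⊕ 06) ⊕ 61 = 42 ⊕ 61 = 23
byte 9: (09 ⊕ d8) ⊕ 69 = d1 ⊕ 69 = b8
byte 10: (91 ⊕ ab) ⊕ 72 = 3a ⊕ 72 = 48

fbcb45c46a8b099f23b848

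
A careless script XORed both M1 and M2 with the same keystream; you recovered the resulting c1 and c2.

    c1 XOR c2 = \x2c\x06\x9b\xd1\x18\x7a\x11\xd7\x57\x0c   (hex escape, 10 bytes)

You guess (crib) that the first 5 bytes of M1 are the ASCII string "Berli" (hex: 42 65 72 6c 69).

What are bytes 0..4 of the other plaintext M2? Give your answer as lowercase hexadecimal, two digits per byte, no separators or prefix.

6e63e9bd71

Since c1 ⊕ c2 = M1 ⊕ M2, XORing with the guessed M1 bytes yields the corresponding M2 bytes: M2 = (c1 ⊕ c2) ⊕ M1.
byte 0: 2c XOR 42 = 6e
byte 1: 06 XOR 65 = 63
byte 2: 9b XOR 72 = e9
byte 3: d1 XOR 6c = bd
byte 4: 18 XOR 69 = 71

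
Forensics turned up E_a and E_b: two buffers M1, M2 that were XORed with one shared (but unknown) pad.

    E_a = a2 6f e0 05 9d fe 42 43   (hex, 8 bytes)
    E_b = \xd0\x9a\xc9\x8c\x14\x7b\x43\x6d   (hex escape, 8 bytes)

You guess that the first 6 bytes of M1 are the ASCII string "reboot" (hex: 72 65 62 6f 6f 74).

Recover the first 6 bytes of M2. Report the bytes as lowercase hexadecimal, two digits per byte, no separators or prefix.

00904be6e6f1

First, E_a ⊕ E_b = (M1 ⊕ K) ⊕ (M2 ⊕ K) = M1 ⊕ M2, so the key drops out. Then M2 = (M1 ⊕ M2) ⊕ M1 over the first 6 bytes.
byte 0: (a2 XOR d0) XOR 72 = 72 XOR 72 = 00
byte 1: (6f XOR 9a) XOR 65 = f5 XOR 65 = 90
byte 2: (e0 XOR c9) XOR 62 = 29 XOR 62 = 4b
byte 3: (05 XOR 8c) XOR 6f = 89 XOR 6f = e6
byte 4: (9d XOR 14) XOR 6f = 89 XOR 6f = e6
byte 5: (fe XOR 7b) XOR 74 = 85 XOR 74 = f1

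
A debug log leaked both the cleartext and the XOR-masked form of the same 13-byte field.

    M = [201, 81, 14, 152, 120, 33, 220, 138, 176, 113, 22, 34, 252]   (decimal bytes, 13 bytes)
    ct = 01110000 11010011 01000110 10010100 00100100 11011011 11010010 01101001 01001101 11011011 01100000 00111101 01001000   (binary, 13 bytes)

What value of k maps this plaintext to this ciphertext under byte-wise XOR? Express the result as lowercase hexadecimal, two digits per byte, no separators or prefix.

b982480c5cfa0ee3fdaa761fb4

Since ct = M ⊕ k, XORing both sides with M gives k = M ⊕ ct.
byte 0: c9 xor 70 = b9
byte 1: 51 xor d3 = 82
byte 2: 0e xor 46 = 48
byte 3: 98 xor 94 = 0c
byte 4: 78 xor 24 = 5c
byte 5: 21 xor db = fa
byte 6: dc xor d2 = 0e
byte 7: 8a xor 69 = e3
byte 8: b0 xor 4d = fd
byte 9: 71 xor db = aa
byte 10: 16 xor 60 = 76
byte 11: 22 xor 3d = 1f
byte 12: fc xor 48 = b4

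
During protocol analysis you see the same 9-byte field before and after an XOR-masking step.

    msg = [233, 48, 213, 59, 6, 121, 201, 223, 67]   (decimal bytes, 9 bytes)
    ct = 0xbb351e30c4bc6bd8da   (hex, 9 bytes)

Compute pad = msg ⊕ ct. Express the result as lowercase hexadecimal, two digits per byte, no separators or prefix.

Since ct = msg ⊕ pad, XORing both sides with msg gives pad = msg ⊕ ct.
e9 ⊕ bb = 52
30 ⊕ 35 = 05
d5 ⊕ 1e = cb
3b ⊕ 30 = 0b
06 ⊕ c4 = c2
79 ⊕ bc = c5
c9 ⊕ 6b = a2
df ⊕ d8 = 07
43 ⊕ da = 99

5205cb0bc2c5a20799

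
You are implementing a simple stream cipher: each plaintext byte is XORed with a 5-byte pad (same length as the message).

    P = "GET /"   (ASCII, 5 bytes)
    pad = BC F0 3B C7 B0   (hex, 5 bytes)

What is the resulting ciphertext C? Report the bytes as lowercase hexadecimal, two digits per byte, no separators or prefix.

XOR is its own inverse, so applying the key byte-wise gives the result directly.
byte 0:  71 xor 188 = 251
byte 1:  69 xor 240 = 181
byte 2:  84 xor  59 = 111
byte 3:  32 xor 199 = 231
byte 4:  47 xor 176 = 159

fbb56fe79f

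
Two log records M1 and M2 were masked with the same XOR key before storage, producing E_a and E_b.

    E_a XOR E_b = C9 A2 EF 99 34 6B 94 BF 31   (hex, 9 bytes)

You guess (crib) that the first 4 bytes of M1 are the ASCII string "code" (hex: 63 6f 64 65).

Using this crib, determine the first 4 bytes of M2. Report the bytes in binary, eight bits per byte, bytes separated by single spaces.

Since E_a ⊕ E_b = M1 ⊕ M2, XORing with the guessed M1 bytes yields the corresponding M2 bytes: M2 = (E_a ⊕ E_b) ⊕ M1.
201 ^  99 = 170
162 ^ 111 = 205
239 ^ 100 = 139
153 ^ 101 = 252

10101010 11001101 10001011 11111100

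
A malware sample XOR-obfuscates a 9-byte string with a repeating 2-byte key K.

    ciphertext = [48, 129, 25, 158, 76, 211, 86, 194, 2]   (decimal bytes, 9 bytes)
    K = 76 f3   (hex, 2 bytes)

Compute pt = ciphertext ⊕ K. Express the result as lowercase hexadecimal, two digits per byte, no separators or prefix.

46726f6d3a20203174

The 2-byte key repeats, so the effective keystream is 76 f3 76 f3 76 f3 76 f3 76.
byte 0: 30 XOR 76 = 46
byte 1: 81 XOR f3 = 72
byte 2: 19 XOR 76 = 6f
byte 3: 9e XOR f3 = 6d
byte 4: 4c XOR 76 = 3a
byte 5: d3 XOR f3 = 20
byte 6: 56 XOR 76 = 20
byte 7: c2 XOR f3 = 31
byte 8: 02 XOR 76 = 74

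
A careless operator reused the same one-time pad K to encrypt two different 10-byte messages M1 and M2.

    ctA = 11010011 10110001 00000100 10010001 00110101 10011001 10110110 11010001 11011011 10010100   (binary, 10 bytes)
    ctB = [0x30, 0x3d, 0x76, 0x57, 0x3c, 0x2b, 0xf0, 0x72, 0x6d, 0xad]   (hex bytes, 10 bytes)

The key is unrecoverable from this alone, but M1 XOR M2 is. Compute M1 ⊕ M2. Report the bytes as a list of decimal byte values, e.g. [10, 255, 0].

ctA ⊕ ctB = (M1 ⊕ K) ⊕ (M2 ⊕ K) = M1 ⊕ M2 — the shared key cancels under XOR.
d3 XOR 30 = e3
b1 XOR 3d = 8c
04 XOR 76 = 72
91 XOR 57 = c6
35 XOR 3c = 09
99 XOR 2b = b2
b6 XOR f0 = 46
d1 XOR 72 = a3
db XOR 6d = b6
94 XOR ad = 39

[227, 140, 114, 198, 9, 178, 70, 163, 182, 57]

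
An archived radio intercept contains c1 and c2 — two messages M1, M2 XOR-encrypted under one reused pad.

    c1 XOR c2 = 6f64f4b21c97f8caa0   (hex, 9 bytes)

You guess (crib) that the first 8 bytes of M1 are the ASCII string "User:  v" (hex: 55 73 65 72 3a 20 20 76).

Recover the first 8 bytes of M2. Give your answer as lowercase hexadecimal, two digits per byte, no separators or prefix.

3a1791c026b7d8bc

Since c1 ⊕ c2 = M1 ⊕ M2, XORing with the guessed M1 bytes yields the corresponding M2 bytes: M2 = (c1 ⊕ c2) ⊕ M1.
byte 0: 6f XOR 55 = 3a
byte 1: 64 XOR 73 = 17
byte 2: f4 XOR 65 = 91
byte 3: b2 XOR 72 = c0
byte 4: 1c XOR 3a = 26
byte 5: 97 XOR 20 = b7
byte 6: f8 XOR 20 = d8
byte 7: ca XOR 76 = bc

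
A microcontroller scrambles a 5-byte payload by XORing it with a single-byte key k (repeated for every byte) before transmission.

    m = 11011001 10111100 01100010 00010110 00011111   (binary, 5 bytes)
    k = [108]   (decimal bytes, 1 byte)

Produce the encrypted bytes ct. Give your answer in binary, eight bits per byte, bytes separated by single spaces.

10110101 11010000 00001110 01111010 01110011

The 1-byte key repeats, so the effective keystream is 6c 6c 6c 6c 6c.
byte 0: 217 xor 108 = 181
byte 1: 188 xor 108 = 208
byte 2:  98 xor 108 =  14
byte 3:  22 xor 108 = 122
byte 4:  31 xor 108 = 115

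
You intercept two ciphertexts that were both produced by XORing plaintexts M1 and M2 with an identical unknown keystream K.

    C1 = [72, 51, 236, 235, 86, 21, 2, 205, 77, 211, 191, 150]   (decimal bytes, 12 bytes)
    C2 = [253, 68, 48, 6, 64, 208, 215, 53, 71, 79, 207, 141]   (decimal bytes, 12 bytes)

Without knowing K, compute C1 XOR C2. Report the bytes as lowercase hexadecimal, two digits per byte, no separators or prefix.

b577dced16c5d5f80a9c701b

C1 ⊕ C2 = (M1 ⊕ K) ⊕ (M2 ⊕ K) = M1 ⊕ M2 — the shared key cancels under XOR.
 72 ⊕ 253 = 181
 51 ⊕  68 = 119
236 ⊕  48 = 220
235 ⊕   6 = 237
 86 ⊕  64 =  22
 21 ⊕ 208 = 197
  2 ⊕ 215 = 213
205 ⊕  53 = 248
 77 ⊕  71 =  10
211 ⊕  79 = 156
191 ⊕ 207 = 112
150 ⊕ 141 =  27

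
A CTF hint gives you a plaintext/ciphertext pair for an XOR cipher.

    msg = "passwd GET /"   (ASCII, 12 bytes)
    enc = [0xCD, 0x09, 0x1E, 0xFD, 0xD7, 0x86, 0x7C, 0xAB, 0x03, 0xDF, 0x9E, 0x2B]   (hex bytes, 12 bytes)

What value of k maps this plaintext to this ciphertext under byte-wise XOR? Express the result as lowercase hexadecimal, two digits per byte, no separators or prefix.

bd686d8ea0e25cec468bbe04

Since enc = msg ⊕ k, XORing both sides with msg gives k = msg ⊕ enc.
byte 0: 70 xor cd = bd
byte 1: 61 xor 09 = 68
byte 2: 73 xor 1e = 6d
byte 3: 73 xor fd = 8e
byte 4: 77 xor d7 = a0
byte 5: 64 xor 86 = e2
byte 6: 20 xor 7c = 5c
byte 7: 47 xor ab = ec
byte 8: 45 xor 03 = 46
byte 9: 54 xor df = 8b
byte 10: 20 xor 9e = be
byte 11: 2f xor 2b = 04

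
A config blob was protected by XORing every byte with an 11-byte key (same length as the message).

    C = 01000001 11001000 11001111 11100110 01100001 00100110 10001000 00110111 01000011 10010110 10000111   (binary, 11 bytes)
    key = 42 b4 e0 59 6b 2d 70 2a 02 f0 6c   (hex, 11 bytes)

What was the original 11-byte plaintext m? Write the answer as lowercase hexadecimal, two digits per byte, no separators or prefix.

037c2fbf0a0bf81d4166eb

XOR is its own inverse, so applying the key byte-wise gives the result directly.
41 ^ 42 = 03
c8 ^ b4 = 7c
cf ^ e0 = 2f
e6 ^ 59 = bf
61 ^ 6b = 0a
26 ^ 2d = 0b
88 ^ 70 = f8
37 ^ 2a = 1d
43 ^ 02 = 41
96 ^ f0 = 66
87 ^ 6c = eb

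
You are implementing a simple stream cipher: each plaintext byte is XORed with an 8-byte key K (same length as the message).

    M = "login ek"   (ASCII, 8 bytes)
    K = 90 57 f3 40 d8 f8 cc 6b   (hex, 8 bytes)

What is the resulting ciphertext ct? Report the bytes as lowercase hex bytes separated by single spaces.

fc 38 94 29 b6 d8 a9 00

108 ^ 144 = 252
111 ^  87 =  56
103 ^ 243 = 148
105 ^  64 =  41
110 ^ 216 = 182
 32 ^ 248 = 216
101 ^ 204 = 169
107 ^ 107 =   0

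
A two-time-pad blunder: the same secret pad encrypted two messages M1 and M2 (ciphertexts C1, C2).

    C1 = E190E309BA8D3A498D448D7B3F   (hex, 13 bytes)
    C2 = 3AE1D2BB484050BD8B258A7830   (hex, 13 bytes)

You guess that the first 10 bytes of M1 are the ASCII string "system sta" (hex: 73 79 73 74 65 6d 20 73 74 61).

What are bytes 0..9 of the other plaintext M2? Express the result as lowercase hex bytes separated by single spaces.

a8 08 42 c6 97 a0 4a 87 72 00

First, C1 ⊕ C2 = (M1 ⊕ K) ⊕ (M2 ⊕ K) = M1 ⊕ M2, so the key drops out. Then M2 = (M1 ⊕ M2) ⊕ M1 over the first 10 bytes.
byte 0: (e1 xor 3a) xor 73 = db xor 73 = a8
byte 1: (90 xor e1) xor 79 = 71 xor 79 = 08
byte 2: (e3 xor d2) xor 73 = 31 xor 73 = 42
byte 3: (09 xor bb) xor 74 = b2 xor 74 = c6
byte 4: (ba xor 48) xor 65 = f2 xor 65 = 97
byte 5: (8d xor 40) xor 6d = cd xor 6d = a0
byte 6: (3a xor 50) xor 20 = 6a xor 20 = 4a
byte 7: (49 xor bd) xor 73 = f4 xor 73 = 87
byte 8: (8d xor 8b) xor 74 = 06 xor 74 = 72
byte 9: (44 xor 25) xor 61 = 61 xor 61 = 00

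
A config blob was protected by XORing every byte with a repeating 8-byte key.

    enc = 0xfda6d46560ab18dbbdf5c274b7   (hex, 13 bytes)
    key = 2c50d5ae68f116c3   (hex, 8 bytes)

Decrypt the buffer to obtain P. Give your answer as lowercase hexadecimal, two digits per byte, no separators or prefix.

The 8-byte key repeats, so the effective keystream is 2c 50 d5 ae 68 f1 16 c3 2c 50 d5 ae 68.
byte 0: fd ^ 2c = d1
byte 1: a6 ^ 50 = f6
byte 2: d4 ^ d5 = 01
byte 3: 65 ^ ae = cb
byte 4: 60 ^ 68 = 08
byte 5: ab ^ f1 = 5a
byte 6: 18 ^ 16 = 0e
byte 7: db ^ c3 = 18
byte 8: bd ^ 2c = 91
byte 9: f5 ^ 50 = a5
byte 10: c2 ^ d5 = 17
byte 11: 74 ^ ae = da
byte 12: b7 ^ 68 = df

d1f601cb085a0e1891a517dadf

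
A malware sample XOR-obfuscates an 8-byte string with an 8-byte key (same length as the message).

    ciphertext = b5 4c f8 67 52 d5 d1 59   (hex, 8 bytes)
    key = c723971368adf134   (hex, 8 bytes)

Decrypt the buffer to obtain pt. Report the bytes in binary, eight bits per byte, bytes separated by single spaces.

01110010 01101111 01101111 01110100 00111010 01111000 00100000 01101101

XOR is its own inverse, so applying the key byte-wise gives the result directly.
b5 ^ c7 = 72
4c ^ 23 = 6f
f8 ^ 97 = 6f
67 ^ 13 = 74
52 ^ 68 = 3a
d5 ^ ad = 78
d1 ^ f1 = 20
59 ^ 34 = 6d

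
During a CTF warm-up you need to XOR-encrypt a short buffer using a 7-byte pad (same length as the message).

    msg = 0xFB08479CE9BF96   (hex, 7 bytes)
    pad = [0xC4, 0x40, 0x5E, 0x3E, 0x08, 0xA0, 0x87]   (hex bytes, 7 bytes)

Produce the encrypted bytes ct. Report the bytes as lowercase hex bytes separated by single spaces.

byte 0: fb xor c4 = 3f
byte 1: 08 xor 40 = 48
byte 2: 47 xor 5e = 19
byte 3: 9c xor 3e = a2
byte 4: e9 xor 08 = e1
byte 5: bf xor a0 = 1f
byte 6: 96 xor 87 = 11

3f 48 19 a2 e1 1f 11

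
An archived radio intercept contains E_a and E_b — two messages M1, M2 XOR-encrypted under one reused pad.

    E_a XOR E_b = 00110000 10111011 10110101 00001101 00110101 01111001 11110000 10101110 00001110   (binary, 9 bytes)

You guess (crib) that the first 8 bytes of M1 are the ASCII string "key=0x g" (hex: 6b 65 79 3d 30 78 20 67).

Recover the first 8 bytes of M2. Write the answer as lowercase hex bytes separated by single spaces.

Since E_a ⊕ E_b = M1 ⊕ M2, XORing with the guessed M1 bytes yields the corresponding M2 bytes: M2 = (E_a ⊕ E_b) ⊕ M1.
00110000 XOR 01101011 = 01011011
10111011 XOR 01100101 = 11011110
10110101 XOR 01111001 = 11001100
00001101 XOR 00111101 = 00110000
00110101 XOR 00110000 = 00000101
01111001 XOR 01111000 = 00000001
11110000 XOR 00100000 = 11010000
10101110 XOR 01100111 = 11001001

5b de cc 30 05 01 d0 c9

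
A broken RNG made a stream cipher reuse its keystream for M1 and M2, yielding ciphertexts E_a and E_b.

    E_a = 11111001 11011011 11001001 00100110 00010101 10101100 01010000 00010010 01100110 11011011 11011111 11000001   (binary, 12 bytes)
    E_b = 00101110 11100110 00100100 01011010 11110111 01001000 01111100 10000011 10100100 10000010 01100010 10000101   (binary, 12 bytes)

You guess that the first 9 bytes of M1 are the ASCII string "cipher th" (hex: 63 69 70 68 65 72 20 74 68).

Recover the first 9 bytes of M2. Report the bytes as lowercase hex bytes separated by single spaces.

b4 54 9d 14 87 96 0c e5 aa

First, E_a ⊕ E_b = (M1 ⊕ K) ⊕ (M2 ⊕ K) = M1 ⊕ M2, so the key drops out. Then M2 = (M1 ⊕ M2) ⊕ M1 over the first 9 bytes.
byte 0: (f9 ⊕ 2e) ⊕ 63 = d7 ⊕ 63 = b4
byte 1: (db ⊕ e6) ⊕ 69 = 3d ⊕ 69 = 54
byte 2: (c9 ⊕ 24) ⊕ 70 = ed ⊕ 70 = 9d
byte 3: (26 ⊕ 5a) ⊕ 68 = 7c ⊕ 68 = 14
byte 4: (15 ⊕ f7) ⊕ 65 = e2 ⊕ 65 = 87
byte 5: (ac ⊕ 48) ⊕ 72 = e4 ⊕ 72 = 96
byte 6: (50 ⊕ 7c) ⊕ 20 = 2c ⊕ 20 = 0c
byte 7: (12 ⊕ 83) ⊕ 74 = 91 ⊕ 74 = e5
byte 8: (66 ⊕ a4) ⊕ 68 = c2 ⊕ 68 = aa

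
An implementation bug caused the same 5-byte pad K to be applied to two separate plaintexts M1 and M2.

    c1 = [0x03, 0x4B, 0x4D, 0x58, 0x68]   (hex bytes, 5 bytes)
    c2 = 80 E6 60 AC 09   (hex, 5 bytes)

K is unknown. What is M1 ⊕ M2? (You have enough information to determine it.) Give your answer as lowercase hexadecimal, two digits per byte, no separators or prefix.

c1 ⊕ c2 = (M1 ⊕ K) ⊕ (M2 ⊕ K) = M1 ⊕ M2 — the shared key cancels under XOR.
03 XOR 80 = 83
4b XOR e6 = ad
4d XOR 60 = 2d
58 XOR ac = f4
68 XOR 09 = 61

83ad2df461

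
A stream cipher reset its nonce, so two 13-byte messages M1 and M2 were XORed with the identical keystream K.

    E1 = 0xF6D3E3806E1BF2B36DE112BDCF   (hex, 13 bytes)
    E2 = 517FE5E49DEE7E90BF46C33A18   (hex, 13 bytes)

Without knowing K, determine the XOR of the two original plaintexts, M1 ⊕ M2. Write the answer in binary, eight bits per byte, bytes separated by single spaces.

10100111 10101100 00000110 01100100 11110011 11110101 10001100 00100011 11010010 10100111 11010001 10000111 11010111

E1 ⊕ E2 = (M1 ⊕ K) ⊕ (M2 ⊕ K) = M1 ⊕ M2 — the shared key cancels under XOR.
byte 0: 246 ⊕  81 = 167
byte 1: 211 ⊕ 127 = 172
byte 2: 227 ⊕ 229 =   6
byte 3: 128 ⊕ 228 = 100
byte 4: 110 ⊕ 157 = 243
byte 5:  27 ⊕ 238 = 245
byte 6: 242 ⊕ 126 = 140
byte 7: 179 ⊕ 144 =  35
byte 8: 109 ⊕ 191 = 210
byte 9: 225 ⊕  70 = 167
byte 10:  18 ⊕ 195 = 209
byte 11: 189 ⊕  58 = 135
byte 12: 207 ⊕  24 = 215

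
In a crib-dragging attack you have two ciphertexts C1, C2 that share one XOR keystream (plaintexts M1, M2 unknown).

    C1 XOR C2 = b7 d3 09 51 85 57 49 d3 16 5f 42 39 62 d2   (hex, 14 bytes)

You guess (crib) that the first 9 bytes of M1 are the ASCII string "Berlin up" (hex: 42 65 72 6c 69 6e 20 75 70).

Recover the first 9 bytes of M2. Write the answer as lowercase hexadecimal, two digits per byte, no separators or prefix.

f5b67b3dec3969a666

Since C1 ⊕ C2 = M1 ⊕ M2, XORing with the guessed M1 bytes yields the corresponding M2 bytes: M2 = (C1 ⊕ C2) ⊕ M1.
b7 ^ 42 = f5
d3 ^ 65 = b6
09 ^ 72 = 7b
51 ^ 6c = 3d
85 ^ 69 = ec
57 ^ 6e = 39
49 ^ 20 = 69
d3 ^ 75 = a6
16 ^ 70 = 66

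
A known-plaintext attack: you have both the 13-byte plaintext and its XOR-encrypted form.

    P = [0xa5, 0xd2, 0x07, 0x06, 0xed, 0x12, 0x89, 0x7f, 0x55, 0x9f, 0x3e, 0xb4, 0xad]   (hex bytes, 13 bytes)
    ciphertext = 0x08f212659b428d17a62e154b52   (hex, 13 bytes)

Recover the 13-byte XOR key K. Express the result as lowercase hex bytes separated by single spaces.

ad 20 15 63 76 50 04 68 f3 b1 2b ff ff

Since ciphertext = P ⊕ K, XORing both sides with P gives K = P ⊕ ciphertext.
165 ^   8 = 173
210 ^ 242 =  32
  7 ^  18 =  21
  6 ^ 101 =  99
237 ^ 155 = 118
 18 ^  66 =  80
137 ^ 141 =   4
127 ^  23 = 104
 85 ^ 166 = 243
159 ^  46 = 177
 62 ^  21 =  43
180 ^  75 = 255
173 ^  82 = 255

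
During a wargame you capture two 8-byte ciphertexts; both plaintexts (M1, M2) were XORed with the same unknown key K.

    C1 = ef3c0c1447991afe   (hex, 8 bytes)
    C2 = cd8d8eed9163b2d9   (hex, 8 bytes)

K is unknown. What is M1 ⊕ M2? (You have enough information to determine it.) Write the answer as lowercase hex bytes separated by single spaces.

C1 ⊕ C2 = (M1 ⊕ K) ⊕ (M2 ⊕ K) = M1 ⊕ M2 — the shared key cancels under XOR.
11101111 xor 11001101 = 00100010
00111100 xor 10001101 = 10110001
00001100 xor 10001110 = 10000010
00010100 xor 11101101 = 11111001
01000111 xor 10010001 = 11010110
10011001 xor 01100011 = 11111010
00011010 xor 10110010 = 10101000
11111110 xor 11011001 = 00100111

22 b1 82 f9 d6 fa a8 27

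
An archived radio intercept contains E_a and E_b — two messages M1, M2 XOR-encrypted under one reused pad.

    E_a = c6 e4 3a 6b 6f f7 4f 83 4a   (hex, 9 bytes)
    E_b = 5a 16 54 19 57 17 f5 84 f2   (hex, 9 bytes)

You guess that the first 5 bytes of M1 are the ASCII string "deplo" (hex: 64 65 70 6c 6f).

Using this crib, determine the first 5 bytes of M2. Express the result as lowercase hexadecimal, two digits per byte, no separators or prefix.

f8971e1e57

First, E_a ⊕ E_b = (M1 ⊕ K) ⊕ (M2 ⊕ K) = M1 ⊕ M2, so the key drops out. Then M2 = (M1 ⊕ M2) ⊕ M1 over the first 5 bytes.
byte 0: (c6 ^ 5a) ^ 64 = 9c ^ 64 = f8
byte 1: (e4 ^ 16) ^ 65 = f2 ^ 65 = 97
byte 2: (3a ^ 54) ^ 70 = 6e ^ 70 = 1e
byte 3: (6b ^ 19) ^ 6c = 72 ^ 6c = 1e
byte 4: (6f ^ 57) ^ 6f = 38 ^ 6f = 57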